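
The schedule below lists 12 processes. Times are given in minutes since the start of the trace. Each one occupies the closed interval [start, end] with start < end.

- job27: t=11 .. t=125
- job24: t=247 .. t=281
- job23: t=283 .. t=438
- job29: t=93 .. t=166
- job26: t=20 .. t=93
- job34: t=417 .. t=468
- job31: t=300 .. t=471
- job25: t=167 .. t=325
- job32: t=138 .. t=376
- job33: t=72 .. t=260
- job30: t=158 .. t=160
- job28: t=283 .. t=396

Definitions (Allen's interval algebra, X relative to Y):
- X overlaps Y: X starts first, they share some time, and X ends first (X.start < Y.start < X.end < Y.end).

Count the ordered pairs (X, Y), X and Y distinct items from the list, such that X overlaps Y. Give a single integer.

Checking all 132 ordered pairs for relation 'overlaps'; matching pairs in alphabetical order:
(job23, job31): job23 overlaps job31 ✓
(job23, job34): job23 overlaps job34 ✓
(job25, job23): job25 overlaps job23 ✓
(job25, job28): job25 overlaps job28 ✓
(job25, job31): job25 overlaps job31 ✓
(job26, job33): job26 overlaps job33 ✓
(job27, job29): job27 overlaps job29 ✓
(job27, job33): job27 overlaps job33 ✓
(job28, job31): job28 overlaps job31 ✓
(job29, job32): job29 overlaps job32 ✓
(job32, job23): job32 overlaps job23 ✓
(job32, job28): job32 overlaps job28 ✓
(job32, job31): job32 overlaps job31 ✓
(job33, job24): job33 overlaps job24 ✓
(job33, job25): job33 overlaps job25 ✓
(job33, job32): job33 overlaps job32 ✓
Count: 16.

16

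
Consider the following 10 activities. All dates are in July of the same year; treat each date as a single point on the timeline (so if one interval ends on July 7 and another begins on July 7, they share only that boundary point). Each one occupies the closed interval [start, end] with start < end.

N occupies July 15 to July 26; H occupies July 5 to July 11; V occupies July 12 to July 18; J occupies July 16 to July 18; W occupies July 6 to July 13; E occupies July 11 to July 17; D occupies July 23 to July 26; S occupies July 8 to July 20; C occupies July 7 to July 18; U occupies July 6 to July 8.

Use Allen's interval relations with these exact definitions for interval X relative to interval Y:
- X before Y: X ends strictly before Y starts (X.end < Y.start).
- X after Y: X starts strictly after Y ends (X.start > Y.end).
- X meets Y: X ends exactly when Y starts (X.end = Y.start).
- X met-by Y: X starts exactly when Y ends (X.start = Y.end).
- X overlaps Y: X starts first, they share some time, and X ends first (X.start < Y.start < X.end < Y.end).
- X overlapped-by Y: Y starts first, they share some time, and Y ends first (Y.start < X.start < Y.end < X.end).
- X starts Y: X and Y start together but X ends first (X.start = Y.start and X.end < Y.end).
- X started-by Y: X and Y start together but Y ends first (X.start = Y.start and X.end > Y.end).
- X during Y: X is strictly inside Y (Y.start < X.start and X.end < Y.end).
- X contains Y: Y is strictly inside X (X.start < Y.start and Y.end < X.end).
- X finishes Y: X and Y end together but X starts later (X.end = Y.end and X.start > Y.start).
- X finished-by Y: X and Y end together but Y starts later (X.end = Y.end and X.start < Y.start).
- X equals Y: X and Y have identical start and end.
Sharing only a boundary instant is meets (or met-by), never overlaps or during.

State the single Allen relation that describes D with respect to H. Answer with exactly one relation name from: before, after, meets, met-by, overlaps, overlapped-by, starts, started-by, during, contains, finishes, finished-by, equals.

D = [July 23, July 26]; H = [July 5, July 11].
Compare endpoints: D.start > H.start, D.start > H.end, D.end > H.start, D.end > H.end.
That pattern is 'after'.

after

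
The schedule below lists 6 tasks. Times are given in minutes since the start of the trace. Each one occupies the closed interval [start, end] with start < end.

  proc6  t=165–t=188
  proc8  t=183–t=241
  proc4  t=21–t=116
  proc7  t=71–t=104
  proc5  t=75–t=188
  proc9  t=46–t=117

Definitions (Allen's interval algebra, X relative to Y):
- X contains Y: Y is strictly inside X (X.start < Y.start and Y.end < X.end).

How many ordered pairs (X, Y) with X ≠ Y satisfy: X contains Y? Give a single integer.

2

Checking all 30 ordered pairs for relation 'contains'; matching pairs in alphabetical order:
(proc4, proc7): proc4 contains proc7 ✓
(proc9, proc7): proc9 contains proc7 ✓
Count: 2.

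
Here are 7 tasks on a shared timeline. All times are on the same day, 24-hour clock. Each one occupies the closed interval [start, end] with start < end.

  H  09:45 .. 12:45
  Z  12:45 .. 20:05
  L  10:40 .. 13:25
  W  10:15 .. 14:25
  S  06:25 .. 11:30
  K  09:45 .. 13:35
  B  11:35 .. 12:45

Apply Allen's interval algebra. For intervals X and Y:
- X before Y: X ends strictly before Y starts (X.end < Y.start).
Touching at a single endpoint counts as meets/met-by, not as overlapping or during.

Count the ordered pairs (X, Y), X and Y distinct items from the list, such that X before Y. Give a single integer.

Checking all 42 ordered pairs for relation 'before'; matching pairs in alphabetical order:
(S, B): S before B ✓
(S, Z): S before Z ✓
Count: 2.

2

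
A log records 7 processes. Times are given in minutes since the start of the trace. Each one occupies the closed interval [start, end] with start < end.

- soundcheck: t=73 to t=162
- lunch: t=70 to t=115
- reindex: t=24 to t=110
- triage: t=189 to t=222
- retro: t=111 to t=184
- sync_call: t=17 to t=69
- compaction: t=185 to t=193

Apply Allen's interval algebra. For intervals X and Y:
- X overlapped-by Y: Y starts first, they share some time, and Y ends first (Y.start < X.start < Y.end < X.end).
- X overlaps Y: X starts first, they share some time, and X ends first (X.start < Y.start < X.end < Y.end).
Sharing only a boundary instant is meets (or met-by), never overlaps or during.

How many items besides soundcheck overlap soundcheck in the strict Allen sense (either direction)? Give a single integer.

Target soundcheck = [t=73, t=162].
compaction [t=185, t=193] → after → no.
lunch [t=70, t=115] → overlaps → counts.
reindex [t=24, t=110] → overlaps → counts.
retro [t=111, t=184] → overlapped-by → counts.
sync_call [t=17, t=69] → before → no.
triage [t=189, t=222] → after → no.
Total: 3.

3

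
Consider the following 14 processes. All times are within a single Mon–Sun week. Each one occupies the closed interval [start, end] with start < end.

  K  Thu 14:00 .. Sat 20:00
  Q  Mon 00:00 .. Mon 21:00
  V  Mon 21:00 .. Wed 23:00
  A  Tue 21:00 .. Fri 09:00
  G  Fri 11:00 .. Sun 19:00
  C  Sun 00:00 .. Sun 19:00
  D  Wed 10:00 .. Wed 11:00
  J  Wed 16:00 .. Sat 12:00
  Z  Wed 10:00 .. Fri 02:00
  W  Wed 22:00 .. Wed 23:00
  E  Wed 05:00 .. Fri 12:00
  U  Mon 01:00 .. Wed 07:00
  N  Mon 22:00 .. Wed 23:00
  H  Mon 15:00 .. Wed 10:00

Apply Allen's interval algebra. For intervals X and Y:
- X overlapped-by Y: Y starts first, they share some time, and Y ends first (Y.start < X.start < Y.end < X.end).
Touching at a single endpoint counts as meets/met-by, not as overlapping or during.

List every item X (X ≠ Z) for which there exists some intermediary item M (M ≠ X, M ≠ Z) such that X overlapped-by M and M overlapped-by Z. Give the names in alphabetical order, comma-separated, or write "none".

G, K

Target Z = [Wed 10:00, Fri 02:00].
Intermediaries M with M overlapped-by Z: J, K.
Via J — items with X overlapped-by J: G, K.
Via K — items with X overlapped-by K: G.
Union: G, K.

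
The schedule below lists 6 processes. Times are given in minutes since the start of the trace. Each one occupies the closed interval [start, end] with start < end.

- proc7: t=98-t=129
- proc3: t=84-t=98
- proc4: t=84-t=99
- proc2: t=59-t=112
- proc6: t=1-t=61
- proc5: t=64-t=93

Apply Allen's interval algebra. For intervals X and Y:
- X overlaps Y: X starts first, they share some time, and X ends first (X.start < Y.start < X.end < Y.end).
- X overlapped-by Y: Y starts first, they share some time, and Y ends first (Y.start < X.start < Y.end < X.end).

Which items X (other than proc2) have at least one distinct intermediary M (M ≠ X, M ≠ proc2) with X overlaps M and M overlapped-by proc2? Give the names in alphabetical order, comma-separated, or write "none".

proc4

Target proc2 = [t=59, t=112].
Intermediaries M with M overlapped-by proc2: proc7.
Via proc7 — items with X overlaps proc7: proc4.
Union: proc4.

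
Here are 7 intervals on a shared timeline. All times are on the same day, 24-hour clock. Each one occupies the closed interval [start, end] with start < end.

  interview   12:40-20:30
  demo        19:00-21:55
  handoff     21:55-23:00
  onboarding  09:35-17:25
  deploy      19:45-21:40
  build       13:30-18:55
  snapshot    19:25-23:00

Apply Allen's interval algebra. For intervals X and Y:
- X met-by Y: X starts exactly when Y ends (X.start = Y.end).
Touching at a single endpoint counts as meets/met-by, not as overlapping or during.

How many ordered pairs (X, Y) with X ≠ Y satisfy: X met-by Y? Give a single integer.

1

Checking all 42 ordered pairs for relation 'met-by'; matching pairs in alphabetical order:
(handoff, demo): handoff met-by demo ✓
Count: 1.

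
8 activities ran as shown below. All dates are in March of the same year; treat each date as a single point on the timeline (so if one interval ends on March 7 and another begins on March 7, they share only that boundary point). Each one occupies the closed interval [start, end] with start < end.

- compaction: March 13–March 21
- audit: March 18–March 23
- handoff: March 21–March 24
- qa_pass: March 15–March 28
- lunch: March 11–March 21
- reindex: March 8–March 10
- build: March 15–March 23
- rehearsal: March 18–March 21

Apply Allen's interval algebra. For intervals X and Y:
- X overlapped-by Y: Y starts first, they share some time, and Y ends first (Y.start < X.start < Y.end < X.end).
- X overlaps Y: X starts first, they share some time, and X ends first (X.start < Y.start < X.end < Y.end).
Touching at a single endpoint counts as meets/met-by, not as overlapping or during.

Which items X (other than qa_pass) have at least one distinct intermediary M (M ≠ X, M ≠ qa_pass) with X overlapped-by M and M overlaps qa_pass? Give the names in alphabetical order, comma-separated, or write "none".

audit, build

Target qa_pass = [March 15, March 28].
Intermediaries M with M overlaps qa_pass: compaction, lunch.
Via compaction — items with X overlapped-by compaction: audit, build.
Via lunch — items with X overlapped-by lunch: audit, build.
Union: audit, build.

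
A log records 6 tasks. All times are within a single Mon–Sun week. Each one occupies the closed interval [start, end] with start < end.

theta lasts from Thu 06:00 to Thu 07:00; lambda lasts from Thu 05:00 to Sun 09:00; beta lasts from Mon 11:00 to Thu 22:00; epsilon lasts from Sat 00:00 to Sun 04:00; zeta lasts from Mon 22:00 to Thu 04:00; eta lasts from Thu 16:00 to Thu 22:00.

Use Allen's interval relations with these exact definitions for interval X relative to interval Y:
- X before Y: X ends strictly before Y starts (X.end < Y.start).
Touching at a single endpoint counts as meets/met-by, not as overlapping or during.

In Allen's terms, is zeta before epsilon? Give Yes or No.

zeta = [Mon 22:00, Thu 04:00], epsilon = [Sat 00:00, Sun 04:00].
Actual relation of zeta to epsilon: before.
Asked whether 'before' holds → Yes.

Yes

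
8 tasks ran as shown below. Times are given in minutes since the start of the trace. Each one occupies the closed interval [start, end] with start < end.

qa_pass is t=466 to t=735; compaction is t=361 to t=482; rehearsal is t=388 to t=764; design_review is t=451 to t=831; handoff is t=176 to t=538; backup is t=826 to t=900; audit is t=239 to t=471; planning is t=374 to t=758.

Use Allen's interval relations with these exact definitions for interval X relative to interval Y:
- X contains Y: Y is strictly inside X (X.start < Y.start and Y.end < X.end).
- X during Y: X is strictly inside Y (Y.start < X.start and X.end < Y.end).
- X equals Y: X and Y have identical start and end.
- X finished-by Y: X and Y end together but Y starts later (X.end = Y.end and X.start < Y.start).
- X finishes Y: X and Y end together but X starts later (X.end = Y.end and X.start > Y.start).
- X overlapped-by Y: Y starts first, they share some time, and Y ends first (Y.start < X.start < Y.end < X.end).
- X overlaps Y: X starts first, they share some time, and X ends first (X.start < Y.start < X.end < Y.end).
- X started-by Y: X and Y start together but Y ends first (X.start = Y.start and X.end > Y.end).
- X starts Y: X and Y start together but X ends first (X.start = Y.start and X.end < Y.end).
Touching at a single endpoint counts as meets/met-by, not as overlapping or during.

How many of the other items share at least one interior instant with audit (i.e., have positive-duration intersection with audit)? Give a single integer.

Target audit = [t=239, t=471].
backup [t=826, t=900] → after → no.
compaction [t=361, t=482] → overlapped-by → counts.
design_review [t=451, t=831] → overlapped-by → counts.
handoff [t=176, t=538] → contains → counts.
planning [t=374, t=758] → overlapped-by → counts.
qa_pass [t=466, t=735] → overlapped-by → counts.
rehearsal [t=388, t=764] → overlapped-by → counts.
Total: 6.

6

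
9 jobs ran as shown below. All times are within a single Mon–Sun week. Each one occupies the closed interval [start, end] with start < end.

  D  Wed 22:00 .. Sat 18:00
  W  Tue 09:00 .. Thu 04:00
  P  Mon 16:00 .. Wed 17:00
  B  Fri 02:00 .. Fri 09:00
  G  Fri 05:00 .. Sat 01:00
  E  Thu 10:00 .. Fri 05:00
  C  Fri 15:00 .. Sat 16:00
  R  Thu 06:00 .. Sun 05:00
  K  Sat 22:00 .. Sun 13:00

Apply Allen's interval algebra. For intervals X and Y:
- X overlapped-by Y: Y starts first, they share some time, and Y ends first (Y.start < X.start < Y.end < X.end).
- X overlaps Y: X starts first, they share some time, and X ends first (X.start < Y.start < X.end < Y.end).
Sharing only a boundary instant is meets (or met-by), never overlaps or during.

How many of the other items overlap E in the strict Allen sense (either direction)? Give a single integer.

Target E = [Thu 10:00, Fri 05:00].
B [Fri 02:00, Fri 09:00] → overlapped-by → counts.
C [Fri 15:00, Sat 16:00] → after → no.
D [Wed 22:00, Sat 18:00] → contains → no.
G [Fri 05:00, Sat 01:00] → met-by → no.
K [Sat 22:00, Sun 13:00] → after → no.
P [Mon 16:00, Wed 17:00] → before → no.
R [Thu 06:00, Sun 05:00] → contains → no.
W [Tue 09:00, Thu 04:00] → before → no.
Total: 1.

1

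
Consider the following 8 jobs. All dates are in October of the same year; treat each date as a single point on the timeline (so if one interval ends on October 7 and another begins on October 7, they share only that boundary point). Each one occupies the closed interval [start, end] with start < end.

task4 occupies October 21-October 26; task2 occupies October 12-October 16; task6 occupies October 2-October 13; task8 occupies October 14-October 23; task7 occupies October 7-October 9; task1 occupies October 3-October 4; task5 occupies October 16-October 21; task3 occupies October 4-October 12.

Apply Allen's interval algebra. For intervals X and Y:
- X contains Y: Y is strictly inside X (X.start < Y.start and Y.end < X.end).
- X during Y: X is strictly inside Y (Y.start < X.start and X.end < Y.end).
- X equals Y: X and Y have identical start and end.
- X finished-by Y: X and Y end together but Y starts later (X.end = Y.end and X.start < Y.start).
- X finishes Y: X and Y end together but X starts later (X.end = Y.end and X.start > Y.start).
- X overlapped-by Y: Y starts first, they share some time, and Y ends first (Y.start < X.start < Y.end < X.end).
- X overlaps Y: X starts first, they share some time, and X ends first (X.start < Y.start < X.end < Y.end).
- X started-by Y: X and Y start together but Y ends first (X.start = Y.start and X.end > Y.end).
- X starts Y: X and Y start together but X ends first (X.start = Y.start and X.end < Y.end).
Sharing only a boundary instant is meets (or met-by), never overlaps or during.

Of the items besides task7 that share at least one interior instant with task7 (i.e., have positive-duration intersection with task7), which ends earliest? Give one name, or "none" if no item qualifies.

task3

Target task7 = [October 7, October 9].
task1 [October 3, October 4] → before → excluded.
task2 [October 12, October 16] → after → excluded.
task3 [October 4, October 12] → contains → candidate.
task4 [October 21, October 26] → after → excluded.
task5 [October 16, October 21] → after → excluded.
task6 [October 2, October 13] → contains → candidate.
task8 [October 14, October 23] → after → excluded.
Among candidates, earliest end is October 12 → task3.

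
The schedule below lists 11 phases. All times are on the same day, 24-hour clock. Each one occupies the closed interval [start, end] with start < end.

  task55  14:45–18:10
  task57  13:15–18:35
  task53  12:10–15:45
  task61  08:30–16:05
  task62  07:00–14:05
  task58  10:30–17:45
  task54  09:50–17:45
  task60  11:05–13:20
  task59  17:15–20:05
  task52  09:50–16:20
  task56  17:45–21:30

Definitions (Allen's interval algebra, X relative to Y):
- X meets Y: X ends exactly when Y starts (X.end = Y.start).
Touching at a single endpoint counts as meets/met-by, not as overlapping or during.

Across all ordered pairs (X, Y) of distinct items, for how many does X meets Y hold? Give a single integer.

Checking all 110 ordered pairs for relation 'meets'; matching pairs in alphabetical order:
(task54, task56): task54 meets task56 ✓
(task58, task56): task58 meets task56 ✓
Count: 2.

2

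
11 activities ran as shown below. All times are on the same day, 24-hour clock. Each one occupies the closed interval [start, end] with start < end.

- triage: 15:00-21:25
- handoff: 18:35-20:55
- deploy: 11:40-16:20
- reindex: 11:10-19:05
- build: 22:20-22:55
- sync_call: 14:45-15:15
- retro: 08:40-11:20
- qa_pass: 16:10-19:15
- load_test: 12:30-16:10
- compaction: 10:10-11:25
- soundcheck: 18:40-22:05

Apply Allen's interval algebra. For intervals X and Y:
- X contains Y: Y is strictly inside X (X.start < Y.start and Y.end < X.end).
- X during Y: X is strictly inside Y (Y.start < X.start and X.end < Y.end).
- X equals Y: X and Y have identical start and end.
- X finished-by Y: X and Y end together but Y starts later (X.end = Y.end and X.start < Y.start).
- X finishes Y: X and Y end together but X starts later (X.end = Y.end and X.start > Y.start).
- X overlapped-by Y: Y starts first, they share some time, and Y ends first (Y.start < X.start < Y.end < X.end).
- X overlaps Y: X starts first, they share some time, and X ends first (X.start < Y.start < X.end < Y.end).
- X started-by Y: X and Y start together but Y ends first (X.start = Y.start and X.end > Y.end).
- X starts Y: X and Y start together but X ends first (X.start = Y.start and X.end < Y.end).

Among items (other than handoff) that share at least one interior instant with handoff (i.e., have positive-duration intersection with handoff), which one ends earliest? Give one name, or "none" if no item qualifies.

reindex

Target handoff = [18:35, 20:55].
build [22:20, 22:55] → after → excluded.
compaction [10:10, 11:25] → before → excluded.
deploy [11:40, 16:20] → before → excluded.
load_test [12:30, 16:10] → before → excluded.
qa_pass [16:10, 19:15] → overlaps → candidate.
reindex [11:10, 19:05] → overlaps → candidate.
retro [08:40, 11:20] → before → excluded.
soundcheck [18:40, 22:05] → overlapped-by → candidate.
sync_call [14:45, 15:15] → before → excluded.
triage [15:00, 21:25] → contains → candidate.
Among candidates, earliest end is 19:05 → reindex.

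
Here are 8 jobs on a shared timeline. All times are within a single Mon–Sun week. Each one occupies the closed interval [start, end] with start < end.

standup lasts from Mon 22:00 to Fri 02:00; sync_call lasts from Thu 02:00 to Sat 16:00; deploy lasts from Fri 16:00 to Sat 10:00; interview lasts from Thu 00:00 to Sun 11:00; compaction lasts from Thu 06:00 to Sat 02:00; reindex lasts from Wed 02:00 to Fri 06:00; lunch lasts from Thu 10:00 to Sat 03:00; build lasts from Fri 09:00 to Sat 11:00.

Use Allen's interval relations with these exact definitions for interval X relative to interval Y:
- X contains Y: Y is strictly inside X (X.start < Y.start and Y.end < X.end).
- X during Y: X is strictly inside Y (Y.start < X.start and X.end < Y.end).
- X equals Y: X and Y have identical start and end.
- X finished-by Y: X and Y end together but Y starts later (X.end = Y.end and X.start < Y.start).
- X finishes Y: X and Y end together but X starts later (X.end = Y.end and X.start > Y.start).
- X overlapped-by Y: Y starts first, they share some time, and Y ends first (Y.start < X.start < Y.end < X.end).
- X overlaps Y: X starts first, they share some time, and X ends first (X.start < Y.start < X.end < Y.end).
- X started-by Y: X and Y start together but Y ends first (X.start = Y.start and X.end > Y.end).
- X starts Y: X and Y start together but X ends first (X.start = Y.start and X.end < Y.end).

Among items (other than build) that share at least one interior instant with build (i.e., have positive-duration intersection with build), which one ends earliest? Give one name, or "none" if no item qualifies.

compaction

Target build = [Fri 09:00, Sat 11:00].
compaction [Thu 06:00, Sat 02:00] → overlaps → candidate.
deploy [Fri 16:00, Sat 10:00] → during → candidate.
interview [Thu 00:00, Sun 11:00] → contains → candidate.
lunch [Thu 10:00, Sat 03:00] → overlaps → candidate.
reindex [Wed 02:00, Fri 06:00] → before → excluded.
standup [Mon 22:00, Fri 02:00] → before → excluded.
sync_call [Thu 02:00, Sat 16:00] → contains → candidate.
Among candidates, earliest end is Sat 02:00 → compaction.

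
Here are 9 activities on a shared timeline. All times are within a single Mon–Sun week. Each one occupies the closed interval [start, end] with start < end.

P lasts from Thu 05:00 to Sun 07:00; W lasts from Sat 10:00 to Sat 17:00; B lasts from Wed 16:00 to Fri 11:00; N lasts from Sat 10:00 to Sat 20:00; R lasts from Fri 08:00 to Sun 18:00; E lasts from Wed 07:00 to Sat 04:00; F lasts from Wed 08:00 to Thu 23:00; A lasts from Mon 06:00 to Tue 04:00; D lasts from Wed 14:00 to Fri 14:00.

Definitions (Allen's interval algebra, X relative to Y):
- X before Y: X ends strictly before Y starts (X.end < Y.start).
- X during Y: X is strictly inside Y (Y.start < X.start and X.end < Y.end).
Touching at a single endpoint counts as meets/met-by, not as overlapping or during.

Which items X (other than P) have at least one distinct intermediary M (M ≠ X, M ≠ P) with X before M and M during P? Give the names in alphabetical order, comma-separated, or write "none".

A, B, D, E, F

Target P = [Thu 05:00, Sun 07:00].
Intermediaries M with M during P: N, W.
Via N — items with X before N: A, B, D, E, F.
Via W — items with X before W: A, B, D, E, F.
Union: A, B, D, E, F.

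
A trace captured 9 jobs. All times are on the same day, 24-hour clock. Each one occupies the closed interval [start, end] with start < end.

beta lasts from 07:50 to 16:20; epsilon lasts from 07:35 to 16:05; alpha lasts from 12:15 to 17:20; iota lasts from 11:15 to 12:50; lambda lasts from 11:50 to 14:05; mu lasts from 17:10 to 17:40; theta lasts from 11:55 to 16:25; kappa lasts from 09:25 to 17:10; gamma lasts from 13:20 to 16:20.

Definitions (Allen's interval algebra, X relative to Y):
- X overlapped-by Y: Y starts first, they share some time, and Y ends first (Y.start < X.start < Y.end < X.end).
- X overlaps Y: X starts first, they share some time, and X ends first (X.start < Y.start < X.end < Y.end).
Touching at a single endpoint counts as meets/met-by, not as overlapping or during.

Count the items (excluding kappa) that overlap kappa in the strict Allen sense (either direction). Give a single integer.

3

Target kappa = [09:25, 17:10].
alpha [12:15, 17:20] → overlapped-by → counts.
beta [07:50, 16:20] → overlaps → counts.
epsilon [07:35, 16:05] → overlaps → counts.
gamma [13:20, 16:20] → during → no.
iota [11:15, 12:50] → during → no.
lambda [11:50, 14:05] → during → no.
mu [17:10, 17:40] → met-by → no.
theta [11:55, 16:25] → during → no.
Total: 3.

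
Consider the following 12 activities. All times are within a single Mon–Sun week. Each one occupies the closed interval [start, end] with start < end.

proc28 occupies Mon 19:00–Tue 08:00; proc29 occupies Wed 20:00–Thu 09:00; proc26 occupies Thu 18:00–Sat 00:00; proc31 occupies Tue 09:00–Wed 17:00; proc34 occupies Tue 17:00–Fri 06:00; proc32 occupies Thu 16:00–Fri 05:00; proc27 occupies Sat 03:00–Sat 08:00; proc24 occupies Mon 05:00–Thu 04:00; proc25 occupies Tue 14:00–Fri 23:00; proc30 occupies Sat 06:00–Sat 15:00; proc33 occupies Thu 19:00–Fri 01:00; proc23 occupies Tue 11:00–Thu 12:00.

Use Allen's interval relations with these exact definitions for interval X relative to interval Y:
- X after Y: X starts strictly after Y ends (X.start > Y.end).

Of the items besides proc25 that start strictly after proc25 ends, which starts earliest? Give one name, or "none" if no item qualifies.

Target proc25 = [Tue 14:00, Fri 23:00].
proc23 [Tue 11:00, Thu 12:00] → overlaps → excluded.
proc24 [Mon 05:00, Thu 04:00] → overlaps → excluded.
proc26 [Thu 18:00, Sat 00:00] → overlapped-by → excluded.
proc27 [Sat 03:00, Sat 08:00] → after → candidate.
proc28 [Mon 19:00, Tue 08:00] → before → excluded.
proc29 [Wed 20:00, Thu 09:00] → during → excluded.
proc30 [Sat 06:00, Sat 15:00] → after → candidate.
proc31 [Tue 09:00, Wed 17:00] → overlaps → excluded.
proc32 [Thu 16:00, Fri 05:00] → during → excluded.
proc33 [Thu 19:00, Fri 01:00] → during → excluded.
proc34 [Tue 17:00, Fri 06:00] → during → excluded.
Among candidates, earliest start is Sat 03:00 → proc27.

proc27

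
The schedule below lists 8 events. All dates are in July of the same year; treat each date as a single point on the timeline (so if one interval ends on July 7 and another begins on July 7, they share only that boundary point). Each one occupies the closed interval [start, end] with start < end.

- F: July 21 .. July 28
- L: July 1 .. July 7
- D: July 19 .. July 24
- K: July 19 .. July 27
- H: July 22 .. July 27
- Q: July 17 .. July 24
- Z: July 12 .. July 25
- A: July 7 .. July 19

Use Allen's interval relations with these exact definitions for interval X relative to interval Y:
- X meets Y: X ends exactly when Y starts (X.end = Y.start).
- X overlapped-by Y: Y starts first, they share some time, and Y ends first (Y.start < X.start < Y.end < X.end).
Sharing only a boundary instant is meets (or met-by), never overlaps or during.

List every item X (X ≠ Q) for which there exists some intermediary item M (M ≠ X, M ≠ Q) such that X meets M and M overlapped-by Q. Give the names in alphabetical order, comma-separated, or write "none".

A

Target Q = [July 17, July 24].
Intermediaries M with M overlapped-by Q: F, H, K.
Via F — items with X meets F: none.
Via H — items with X meets H: none.
Via K — items with X meets K: A.
Union: A.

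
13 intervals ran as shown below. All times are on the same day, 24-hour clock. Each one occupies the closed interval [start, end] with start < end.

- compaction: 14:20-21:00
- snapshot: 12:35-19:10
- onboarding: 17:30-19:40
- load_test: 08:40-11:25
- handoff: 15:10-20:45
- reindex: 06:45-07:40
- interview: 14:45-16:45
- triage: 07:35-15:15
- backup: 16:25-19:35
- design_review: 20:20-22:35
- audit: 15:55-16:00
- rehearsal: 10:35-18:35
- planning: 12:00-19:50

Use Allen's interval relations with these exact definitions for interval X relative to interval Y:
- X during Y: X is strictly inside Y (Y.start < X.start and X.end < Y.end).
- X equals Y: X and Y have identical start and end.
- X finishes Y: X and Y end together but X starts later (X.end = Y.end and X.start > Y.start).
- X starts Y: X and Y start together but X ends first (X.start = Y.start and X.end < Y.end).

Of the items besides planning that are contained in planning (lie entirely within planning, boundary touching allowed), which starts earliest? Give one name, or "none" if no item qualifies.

snapshot

Target planning = [12:00, 19:50].
audit [15:55, 16:00] → during → candidate.
backup [16:25, 19:35] → during → candidate.
compaction [14:20, 21:00] → overlapped-by → excluded.
design_review [20:20, 22:35] → after → excluded.
handoff [15:10, 20:45] → overlapped-by → excluded.
interview [14:45, 16:45] → during → candidate.
load_test [08:40, 11:25] → before → excluded.
onboarding [17:30, 19:40] → during → candidate.
rehearsal [10:35, 18:35] → overlaps → excluded.
reindex [06:45, 07:40] → before → excluded.
snapshot [12:35, 19:10] → during → candidate.
triage [07:35, 15:15] → overlaps → excluded.
Among candidates, earliest start is 12:35 → snapshot.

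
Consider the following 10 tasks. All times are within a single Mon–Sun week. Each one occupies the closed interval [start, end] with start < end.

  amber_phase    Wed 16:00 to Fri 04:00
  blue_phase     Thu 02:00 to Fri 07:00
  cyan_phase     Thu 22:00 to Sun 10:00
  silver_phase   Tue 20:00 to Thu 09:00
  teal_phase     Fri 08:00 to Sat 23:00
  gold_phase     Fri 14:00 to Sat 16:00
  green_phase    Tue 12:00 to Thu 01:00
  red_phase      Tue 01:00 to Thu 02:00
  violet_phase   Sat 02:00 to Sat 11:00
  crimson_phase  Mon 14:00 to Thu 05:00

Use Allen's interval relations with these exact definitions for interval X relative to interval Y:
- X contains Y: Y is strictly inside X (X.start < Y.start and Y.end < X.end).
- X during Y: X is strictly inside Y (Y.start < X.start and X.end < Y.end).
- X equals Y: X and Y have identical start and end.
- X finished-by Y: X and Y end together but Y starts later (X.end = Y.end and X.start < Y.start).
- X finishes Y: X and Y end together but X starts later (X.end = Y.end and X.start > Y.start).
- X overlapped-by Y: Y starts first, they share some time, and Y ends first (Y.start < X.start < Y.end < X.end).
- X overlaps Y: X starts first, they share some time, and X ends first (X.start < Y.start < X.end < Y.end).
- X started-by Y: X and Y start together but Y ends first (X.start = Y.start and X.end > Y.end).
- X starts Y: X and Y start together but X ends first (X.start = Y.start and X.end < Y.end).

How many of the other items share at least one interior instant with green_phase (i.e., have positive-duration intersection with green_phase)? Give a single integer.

Target green_phase = [Tue 12:00, Thu 01:00].
amber_phase [Wed 16:00, Fri 04:00] → overlapped-by → counts.
blue_phase [Thu 02:00, Fri 07:00] → after → no.
crimson_phase [Mon 14:00, Thu 05:00] → contains → counts.
cyan_phase [Thu 22:00, Sun 10:00] → after → no.
gold_phase [Fri 14:00, Sat 16:00] → after → no.
red_phase [Tue 01:00, Thu 02:00] → contains → counts.
silver_phase [Tue 20:00, Thu 09:00] → overlapped-by → counts.
teal_phase [Fri 08:00, Sat 23:00] → after → no.
violet_phase [Sat 02:00, Sat 11:00] → after → no.
Total: 4.

4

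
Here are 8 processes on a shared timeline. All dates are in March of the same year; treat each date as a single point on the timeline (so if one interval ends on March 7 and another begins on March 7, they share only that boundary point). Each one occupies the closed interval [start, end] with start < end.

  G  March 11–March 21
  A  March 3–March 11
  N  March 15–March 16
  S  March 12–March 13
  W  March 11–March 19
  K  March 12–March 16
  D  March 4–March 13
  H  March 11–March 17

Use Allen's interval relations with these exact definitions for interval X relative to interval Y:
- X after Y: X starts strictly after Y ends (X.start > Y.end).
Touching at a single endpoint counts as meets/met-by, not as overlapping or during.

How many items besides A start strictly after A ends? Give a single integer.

3

Target A = [March 3, March 11].
D [March 4, March 13] → overlapped-by → no.
G [March 11, March 21] → met-by → no.
H [March 11, March 17] → met-by → no.
K [March 12, March 16] → after → counts.
N [March 15, March 16] → after → counts.
S [March 12, March 13] → after → counts.
W [March 11, March 19] → met-by → no.
Total: 3.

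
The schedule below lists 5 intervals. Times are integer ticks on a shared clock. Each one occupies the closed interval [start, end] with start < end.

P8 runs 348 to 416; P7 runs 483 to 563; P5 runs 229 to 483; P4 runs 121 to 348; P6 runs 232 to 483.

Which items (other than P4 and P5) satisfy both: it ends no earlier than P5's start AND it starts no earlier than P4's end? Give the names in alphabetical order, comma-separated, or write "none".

P7, P8

Conditions: its end is no earlier than P5's start (X.end >= 229) AND its start is no earlier than P4's end (X.start >= 348).
P6: end 483 >= 229? ✓; start 232 >= 348? ✗ → no.
P7: end 563 >= 229? ✓; start 483 >= 348? ✓ → yes.
P8: end 416 >= 229? ✓; start 348 >= 348? ✓ → yes.
Result: P7, P8.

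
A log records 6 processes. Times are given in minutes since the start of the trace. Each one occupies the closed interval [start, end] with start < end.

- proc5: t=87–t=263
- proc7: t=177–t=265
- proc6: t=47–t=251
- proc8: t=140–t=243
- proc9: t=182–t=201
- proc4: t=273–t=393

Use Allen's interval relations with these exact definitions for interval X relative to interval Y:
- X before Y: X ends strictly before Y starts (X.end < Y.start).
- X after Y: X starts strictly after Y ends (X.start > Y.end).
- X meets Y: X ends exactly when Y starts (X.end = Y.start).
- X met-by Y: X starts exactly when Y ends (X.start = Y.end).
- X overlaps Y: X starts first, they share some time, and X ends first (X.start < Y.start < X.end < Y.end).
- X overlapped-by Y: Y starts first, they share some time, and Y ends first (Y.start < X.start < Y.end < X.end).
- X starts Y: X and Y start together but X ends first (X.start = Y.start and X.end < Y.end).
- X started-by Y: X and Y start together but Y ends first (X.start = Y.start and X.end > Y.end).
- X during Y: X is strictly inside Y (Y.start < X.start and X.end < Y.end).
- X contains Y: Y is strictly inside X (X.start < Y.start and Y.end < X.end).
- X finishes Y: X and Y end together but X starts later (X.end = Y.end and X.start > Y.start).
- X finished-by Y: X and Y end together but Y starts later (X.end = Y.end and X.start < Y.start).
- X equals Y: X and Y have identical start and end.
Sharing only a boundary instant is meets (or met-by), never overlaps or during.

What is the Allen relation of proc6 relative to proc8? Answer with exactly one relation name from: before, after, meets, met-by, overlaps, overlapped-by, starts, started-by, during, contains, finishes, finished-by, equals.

proc6 = [t=47, t=251]; proc8 = [t=140, t=243].
Compare endpoints: proc6.start < proc8.start, proc6.start < proc8.end, proc6.end > proc8.start, proc6.end > proc8.end.
That pattern is 'contains'.

contains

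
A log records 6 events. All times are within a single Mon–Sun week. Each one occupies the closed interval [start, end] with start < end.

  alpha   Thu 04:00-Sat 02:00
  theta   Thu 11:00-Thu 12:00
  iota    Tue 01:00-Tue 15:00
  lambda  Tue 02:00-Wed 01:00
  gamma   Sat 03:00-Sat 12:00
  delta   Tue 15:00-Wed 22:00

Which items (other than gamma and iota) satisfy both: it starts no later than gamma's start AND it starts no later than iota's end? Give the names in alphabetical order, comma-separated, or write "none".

delta, lambda

Conditions: its start is no later than gamma's start (X.start <= Sat 03:00) AND its start is no later than iota's end (X.start <= Tue 15:00).
alpha: start Thu 04:00 <= Sat 03:00? ✓; start Thu 04:00 <= Tue 15:00? ✗ → no.
delta: start Tue 15:00 <= Sat 03:00? ✓; start Tue 15:00 <= Tue 15:00? ✓ → yes.
lambda: start Tue 02:00 <= Sat 03:00? ✓; start Tue 02:00 <= Tue 15:00? ✓ → yes.
theta: start Thu 11:00 <= Sat 03:00? ✓; start Thu 11:00 <= Tue 15:00? ✗ → no.
Result: delta, lambda.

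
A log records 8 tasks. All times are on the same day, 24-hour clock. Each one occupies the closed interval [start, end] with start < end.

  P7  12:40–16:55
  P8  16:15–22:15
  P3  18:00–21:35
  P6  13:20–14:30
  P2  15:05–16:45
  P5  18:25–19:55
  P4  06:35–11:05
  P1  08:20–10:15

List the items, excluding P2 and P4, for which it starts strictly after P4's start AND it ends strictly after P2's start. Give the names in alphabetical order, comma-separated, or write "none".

Conditions: its start is strictly after P4's start (X.start > 06:35) AND its end is strictly after P2's start (X.end > 15:05).
P1: start 08:20 > 06:35? ✓; end 10:15 > 15:05? ✗ → no.
P3: start 18:00 > 06:35? ✓; end 21:35 > 15:05? ✓ → yes.
P5: start 18:25 > 06:35? ✓; end 19:55 > 15:05? ✓ → yes.
P6: start 13:20 > 06:35? ✓; end 14:30 > 15:05? ✗ → no.
P7: start 12:40 > 06:35? ✓; end 16:55 > 15:05? ✓ → yes.
P8: start 16:15 > 06:35? ✓; end 22:15 > 15:05? ✓ → yes.
Result: P3, P5, P7, P8.

P3, P5, P7, P8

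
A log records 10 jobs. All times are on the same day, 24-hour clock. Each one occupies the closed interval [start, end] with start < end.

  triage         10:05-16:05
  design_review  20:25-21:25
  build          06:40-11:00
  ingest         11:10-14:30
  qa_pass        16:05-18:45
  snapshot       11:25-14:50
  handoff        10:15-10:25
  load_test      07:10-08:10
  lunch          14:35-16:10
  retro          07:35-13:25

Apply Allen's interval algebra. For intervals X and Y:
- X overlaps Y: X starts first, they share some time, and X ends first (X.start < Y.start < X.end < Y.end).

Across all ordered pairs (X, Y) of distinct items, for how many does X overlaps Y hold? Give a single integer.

10

Checking all 90 ordered pairs for relation 'overlaps'; matching pairs in alphabetical order:
(build, retro): build overlaps retro ✓
(build, triage): build overlaps triage ✓
(ingest, snapshot): ingest overlaps snapshot ✓
(load_test, retro): load_test overlaps retro ✓
(lunch, qa_pass): lunch overlaps qa_pass ✓
(retro, ingest): retro overlaps ingest ✓
(retro, snapshot): retro overlaps snapshot ✓
(retro, triage): retro overlaps triage ✓
(snapshot, lunch): snapshot overlaps lunch ✓
(triage, lunch): triage overlaps lunch ✓
Count: 10.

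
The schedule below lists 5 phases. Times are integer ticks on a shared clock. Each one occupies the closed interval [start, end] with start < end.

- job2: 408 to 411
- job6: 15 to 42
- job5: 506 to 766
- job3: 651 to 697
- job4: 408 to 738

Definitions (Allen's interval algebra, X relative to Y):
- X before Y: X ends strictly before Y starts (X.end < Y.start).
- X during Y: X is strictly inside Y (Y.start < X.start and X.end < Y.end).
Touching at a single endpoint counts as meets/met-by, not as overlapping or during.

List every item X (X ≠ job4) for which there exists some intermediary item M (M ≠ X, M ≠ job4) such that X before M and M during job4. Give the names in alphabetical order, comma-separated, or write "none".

Target job4 = [408, 738].
Intermediaries M with M during job4: job3.
Via job3 — items with X before job3: job2, job6.
Union: job2, job6.

job2, job6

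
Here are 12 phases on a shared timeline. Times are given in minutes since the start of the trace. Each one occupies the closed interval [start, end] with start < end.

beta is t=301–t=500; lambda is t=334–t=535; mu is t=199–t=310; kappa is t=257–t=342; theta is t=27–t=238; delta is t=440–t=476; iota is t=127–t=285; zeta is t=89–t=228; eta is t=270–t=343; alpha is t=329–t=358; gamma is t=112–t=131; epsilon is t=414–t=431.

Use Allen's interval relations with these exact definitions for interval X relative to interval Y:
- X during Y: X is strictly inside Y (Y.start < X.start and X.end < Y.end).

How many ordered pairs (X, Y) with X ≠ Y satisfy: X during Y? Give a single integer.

8

Checking all 132 ordered pairs for relation 'during'; matching pairs in alphabetical order:
(alpha, beta): alpha during beta ✓
(delta, beta): delta during beta ✓
(delta, lambda): delta during lambda ✓
(epsilon, beta): epsilon during beta ✓
(epsilon, lambda): epsilon during lambda ✓
(gamma, theta): gamma during theta ✓
(gamma, zeta): gamma during zeta ✓
(zeta, theta): zeta during theta ✓
Count: 8.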